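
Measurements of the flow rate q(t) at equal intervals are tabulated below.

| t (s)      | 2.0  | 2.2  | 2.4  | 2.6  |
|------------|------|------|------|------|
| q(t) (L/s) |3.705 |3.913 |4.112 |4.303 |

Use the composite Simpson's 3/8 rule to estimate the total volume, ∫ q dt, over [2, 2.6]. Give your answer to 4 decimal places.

h = 0.2, n = 3.
(3h/8)·[y₀ + 3y₁ + 3y₂ + y₃] = 0.075·(32.083) = 2.4062.

2.4062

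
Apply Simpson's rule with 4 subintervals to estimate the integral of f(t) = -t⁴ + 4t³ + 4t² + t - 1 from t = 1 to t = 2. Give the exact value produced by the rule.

h = (2 − 1)/4 = 0.25.
Nodes t₀,…,t₄ = 1, 1.25, 1.5, 1.75, 2.
f(t) = -t⁴ + 4t³ + 4t² + t - 1: f₀=7, f₁=11.87109375, f₂=17.9375, f₃=25.05859375, f₄=33.
(h/3)·[f₀ + 4f₁ + 2f₂ + 4f₃ + f₄] = 0.083333·(223.59375) = 18.6328125.

18.6328125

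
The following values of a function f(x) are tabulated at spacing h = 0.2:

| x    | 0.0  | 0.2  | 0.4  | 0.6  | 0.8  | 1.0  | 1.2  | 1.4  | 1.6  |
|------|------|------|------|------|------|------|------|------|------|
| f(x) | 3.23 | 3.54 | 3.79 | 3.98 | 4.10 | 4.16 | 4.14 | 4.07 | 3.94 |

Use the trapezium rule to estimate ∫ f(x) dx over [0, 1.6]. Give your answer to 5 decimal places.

6.27300

h = 0.2, n = 8.
(h/2)·[y₀ + 2y₁ + 2y₂ + 2y₃ + 2y₄ + 2y₅ + 2y₆ + 2y₇ + y₈] = 0.1·(62.73) = 6.27300.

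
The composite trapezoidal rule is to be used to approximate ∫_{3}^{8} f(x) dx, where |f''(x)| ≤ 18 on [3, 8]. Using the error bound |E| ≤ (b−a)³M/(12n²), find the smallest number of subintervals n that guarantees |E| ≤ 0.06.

56

Need 2250/(12n²) ≤ 0.06.
n² ≥ 2250/(12·0.06) = 3125 ⇒ n ≥ 55.9017, so the smallest n is 56.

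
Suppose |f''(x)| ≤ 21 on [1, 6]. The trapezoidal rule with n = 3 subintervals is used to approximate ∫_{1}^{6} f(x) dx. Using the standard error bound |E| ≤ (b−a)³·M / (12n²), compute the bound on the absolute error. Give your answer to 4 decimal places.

|E| ≤ (5)³·21 / (12·3²) = 2625/108 = 24.3056.

24.3056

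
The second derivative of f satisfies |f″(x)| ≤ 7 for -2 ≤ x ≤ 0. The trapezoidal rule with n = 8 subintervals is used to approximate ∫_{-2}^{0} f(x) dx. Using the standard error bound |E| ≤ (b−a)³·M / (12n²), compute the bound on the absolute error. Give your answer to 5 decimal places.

|E| ≤ (2)³·7 / (12·8²) = 56/768 = 0.07292.

0.07292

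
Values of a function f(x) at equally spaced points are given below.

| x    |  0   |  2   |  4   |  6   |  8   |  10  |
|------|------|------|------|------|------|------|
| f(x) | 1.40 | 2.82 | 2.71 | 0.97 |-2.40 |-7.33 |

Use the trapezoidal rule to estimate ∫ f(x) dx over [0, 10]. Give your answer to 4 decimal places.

2.2700

h = 2, n = 5.
(h/2)·[y₀ + 2y₁ + 2y₂ + 2y₃ + 2y₄ + y₅] = 1·(2.27) = 2.2700.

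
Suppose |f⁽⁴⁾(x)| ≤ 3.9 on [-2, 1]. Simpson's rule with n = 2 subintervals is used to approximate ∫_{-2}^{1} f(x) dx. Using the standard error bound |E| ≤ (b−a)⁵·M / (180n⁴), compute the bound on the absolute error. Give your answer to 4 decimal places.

0.3291

|E| ≤ (3)⁵·3.9 / (180·2⁴) = 947.7/2880 = 0.3291.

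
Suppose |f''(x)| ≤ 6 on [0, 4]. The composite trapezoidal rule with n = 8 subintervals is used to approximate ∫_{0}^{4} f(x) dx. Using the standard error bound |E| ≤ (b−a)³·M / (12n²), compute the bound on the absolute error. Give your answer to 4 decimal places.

0.5000

|E| ≤ (4)³·6 / (12·8²) = 384/768 = 0.5000.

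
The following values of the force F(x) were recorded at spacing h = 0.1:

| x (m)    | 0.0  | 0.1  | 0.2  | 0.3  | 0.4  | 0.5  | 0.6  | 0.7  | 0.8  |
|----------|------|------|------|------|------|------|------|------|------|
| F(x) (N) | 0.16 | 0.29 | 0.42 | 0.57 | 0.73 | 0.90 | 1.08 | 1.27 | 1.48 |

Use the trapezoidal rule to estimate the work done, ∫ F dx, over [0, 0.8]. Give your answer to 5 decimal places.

h = 0.1, n = 8.
(h/2)·[y₀ + 2y₁ + 2y₂ + 2y₃ + 2y₄ + 2y₅ + 2y₆ + 2y₇ + y₈] = 0.05·(12.16) = 0.60800.

0.60800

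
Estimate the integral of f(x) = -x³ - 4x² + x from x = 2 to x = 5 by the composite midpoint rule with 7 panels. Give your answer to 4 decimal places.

h = (5 − 2)/7 = 0.428571.
Midpoints m₁,…,m₇ = 2.214286, 2.642857, 3.071429, 3.5, 3.928571, 4.357143, 4.785714.
f(m₁)=-28.254738, f(m₂)=-43.755466, f(m₃)=-63.638120, f(m₄)=-88.375, f(m₅)=-118.438411, f(m₆)=-154.300656, f(m₇)=-196.434038.
h·[f(m₁) + f(m₂) + f(m₃) + f(m₄) + f(m₅) + f(m₆) + f(m₇)] = 0.428571·(-693.196429) = -297.0842.

-297.0842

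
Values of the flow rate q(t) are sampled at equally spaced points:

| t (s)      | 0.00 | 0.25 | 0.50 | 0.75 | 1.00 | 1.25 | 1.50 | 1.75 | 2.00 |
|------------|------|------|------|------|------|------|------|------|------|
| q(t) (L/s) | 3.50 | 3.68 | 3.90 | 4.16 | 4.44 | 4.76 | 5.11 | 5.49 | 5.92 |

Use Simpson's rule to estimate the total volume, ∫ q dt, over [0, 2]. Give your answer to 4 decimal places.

9.0567

h = 0.25, n = 8.
(h/3)·[y₀ + 4y₁ + 2y₂ + 4y₃ + 2y₄ + 4y₅ + 2y₆ + 4y₇ + y₈] = 0.083333·(108.68) = 9.0567.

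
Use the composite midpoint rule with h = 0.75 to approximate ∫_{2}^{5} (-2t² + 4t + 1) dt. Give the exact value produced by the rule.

h = (5 − 2)/4 = 0.75.
Midpoints m₁,…,m₄ = 2.375, 3.125, 3.875, 4.625.
f(m₁)=-0.78125, f(m₂)=-6.03125, f(m₃)=-13.53125, f(m₄)=-23.28125.
h·[f(m₁) + f(m₂) + f(m₃) + f(m₄)] = 0.75·(-43.625) = -32.71875.

-32.71875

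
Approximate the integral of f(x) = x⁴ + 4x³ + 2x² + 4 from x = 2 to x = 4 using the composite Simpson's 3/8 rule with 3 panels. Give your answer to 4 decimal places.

h = (4 − 2)/3 = 0.666667.
Nodes x₀,…,x₃ = 2, 2.666667, 3.333333, 4.
f(x) = x⁴ + 4x³ + 2x² + 4: f₀=60, f₁=144.641975, f₂=297.827160, f₃=548.
(3h/8)·[f₀ + 3f₁ + 3f₂ + f₃] = 0.25·(1935.407407) = 483.8519.

483.8519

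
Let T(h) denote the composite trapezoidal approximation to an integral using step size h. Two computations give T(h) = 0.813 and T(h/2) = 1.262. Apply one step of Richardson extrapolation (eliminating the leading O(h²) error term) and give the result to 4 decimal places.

R = (4·T(h/2) − T(h)) / 3 = (4·1.262 − 0.813)/3 = (4.235)/3 = 1.4117.

1.4117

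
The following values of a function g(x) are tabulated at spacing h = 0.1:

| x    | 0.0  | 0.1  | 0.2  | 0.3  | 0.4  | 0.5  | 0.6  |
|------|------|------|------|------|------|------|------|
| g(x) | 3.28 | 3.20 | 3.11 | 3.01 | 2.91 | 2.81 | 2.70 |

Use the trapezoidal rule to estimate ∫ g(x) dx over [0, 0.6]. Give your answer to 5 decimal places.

h = 0.1, n = 6.
(h/2)·[y₀ + 2y₁ + 2y₂ + 2y₃ + 2y₄ + 2y₅ + y₆] = 0.05·(36.06) = 1.80300.

1.80300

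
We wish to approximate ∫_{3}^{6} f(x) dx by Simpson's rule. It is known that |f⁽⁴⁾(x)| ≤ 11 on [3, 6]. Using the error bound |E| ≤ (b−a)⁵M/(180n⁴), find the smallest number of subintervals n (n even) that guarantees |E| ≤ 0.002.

Need 2673/(180n⁴) ≤ 0.002.
n⁴ ≥ 2673/(180·0.002) = 7425 ⇒ n ≥ 9.2827, so the smallest even n is 10. (n must be even for Simpson's rule.)

10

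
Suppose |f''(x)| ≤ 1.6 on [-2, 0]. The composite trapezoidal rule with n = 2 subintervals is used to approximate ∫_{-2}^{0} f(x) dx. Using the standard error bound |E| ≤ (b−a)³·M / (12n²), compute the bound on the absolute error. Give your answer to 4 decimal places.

|E| ≤ (2)³·1.6 / (12·2²) = 12.8/48 = 0.2667.

0.2667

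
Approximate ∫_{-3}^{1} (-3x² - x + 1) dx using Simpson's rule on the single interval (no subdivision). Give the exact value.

S = (b−a)/6 · [f(-3) + 4f(-1) + f(1)] = 0.666667·[(-23) + 4·(-1) + (-3)] = -20.

-20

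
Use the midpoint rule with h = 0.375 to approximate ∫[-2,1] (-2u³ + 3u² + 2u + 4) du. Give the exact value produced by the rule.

25.2890625

h = (1 − (-2))/8 = 0.375.
Midpoints m₁,…,m₈ = -1.8125, -1.4375, -1.0625, -0.6875, -0.3125, 0.0625, 0.4375, 0.8125.
f(m₁)=22.13916015625, f(m₂)=13.26513671875, f(m₃)=7.66064453125, f(m₄)=4.69287109375, f(m₅)=3.72900390625, f(m₆)=4.13623046875, f(m₇)=5.28173828125, f(m₈)=6.53271484375.
h·[f(m₁) + f(m₂) + f(m₃) + f(m₄) + f(m₅) + f(m₆) + f(m₇) + f(m₈)] = 0.375·(67.4375) = 25.2890625.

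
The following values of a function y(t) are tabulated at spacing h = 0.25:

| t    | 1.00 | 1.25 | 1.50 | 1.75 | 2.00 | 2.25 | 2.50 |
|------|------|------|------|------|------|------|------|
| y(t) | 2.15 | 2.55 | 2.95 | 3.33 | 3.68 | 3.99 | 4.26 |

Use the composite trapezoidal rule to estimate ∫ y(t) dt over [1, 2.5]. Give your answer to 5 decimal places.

h = 0.25, n = 6.
(h/2)·[y₀ + 2y₁ + 2y₂ + 2y₃ + 2y₄ + 2y₅ + y₆] = 0.125·(39.41) = 4.92625.

4.92625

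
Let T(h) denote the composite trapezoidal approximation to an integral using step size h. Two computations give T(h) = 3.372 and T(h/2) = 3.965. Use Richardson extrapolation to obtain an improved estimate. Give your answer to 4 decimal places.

4.1627

R = (4·T(h/2) − T(h)) / 3 = (4·3.965 − 3.372)/3 = (12.488)/3 = 4.1627.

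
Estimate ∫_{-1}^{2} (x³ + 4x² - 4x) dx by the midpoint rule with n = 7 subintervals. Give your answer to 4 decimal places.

9.4974

h = (2 − (-1))/7 = 0.428571.
Midpoints m₁,…,m₇ = -0.785714, -0.357143, 0.071429, 0.5, 0.928571, 1.357143, 1.785714.
f(m₁)=5.127187, f(m₂)=1.893222, f(m₃)=-0.264942, f(m₄)=-0.875, f(m₅)=0.535350, f(m₆)=4.438411, f(m₇)=11.306487.
h·[f(m₁) + f(m₂) + f(m₃) + f(m₄) + f(m₅) + f(m₆) + f(m₇)] = 0.428571·(22.160714) = 9.4974.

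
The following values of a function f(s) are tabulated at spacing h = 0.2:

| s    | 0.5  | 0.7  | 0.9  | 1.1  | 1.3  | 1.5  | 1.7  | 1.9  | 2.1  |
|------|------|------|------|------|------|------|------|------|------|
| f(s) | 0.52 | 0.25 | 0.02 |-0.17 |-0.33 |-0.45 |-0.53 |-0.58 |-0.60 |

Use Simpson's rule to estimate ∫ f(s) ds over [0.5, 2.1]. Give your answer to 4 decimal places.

-0.3707

h = 0.2, n = 8.
(h/3)·[y₀ + 4y₁ + 2y₂ + 4y₃ + 2y₄ + 4y₅ + 2y₆ + 4y₇ + y₈] = 0.066667·(-5.56) = -0.3707.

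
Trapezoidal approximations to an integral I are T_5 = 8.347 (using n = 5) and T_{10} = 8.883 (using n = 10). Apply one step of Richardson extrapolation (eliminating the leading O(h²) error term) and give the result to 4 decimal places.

9.0617

R = (4·T_{10} − T_5) / 3 = (4·8.883 − 8.347)/3 = (27.185)/3 = 9.0617.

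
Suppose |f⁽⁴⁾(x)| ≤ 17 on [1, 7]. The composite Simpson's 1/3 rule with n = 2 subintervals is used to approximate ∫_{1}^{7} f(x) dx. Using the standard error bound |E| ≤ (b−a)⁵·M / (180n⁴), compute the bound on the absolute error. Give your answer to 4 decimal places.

|E| ≤ (6)⁵·17 / (180·2⁴) = 132192/2880 = 45.9000.

45.9000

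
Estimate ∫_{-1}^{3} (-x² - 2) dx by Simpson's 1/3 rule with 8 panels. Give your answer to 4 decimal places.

-17.3333

h = (3 − (-1))/8 = 0.5.
Nodes x₀,…,x₈ = -1, -0.5, 0, 0.5, 1, 1.5, 2, 2.5, 3.
f(x) = -x² - 2: f₀=-3, f₁=-2.25, f₂=-2, f₃=-2.25, f₄=-3, f₅=-4.25, f₆=-6, f₇=-8.25, f₈=-11.
(h/3)·[f₀ + 4f₁ + 2f₂ + 4f₃ + 2f₄ + 4f₅ + 2f₆ + 4f₇ + f₈] = 0.166667·(-104) = -17.3333.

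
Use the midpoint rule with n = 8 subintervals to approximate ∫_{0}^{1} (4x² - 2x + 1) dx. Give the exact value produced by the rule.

1.328125

h = (1 − 0)/8 = 0.125.
Midpoints m₁,…,m₈ = 0.0625, 0.1875, 0.3125, 0.4375, 0.5625, 0.6875, 0.8125, 0.9375.
f(m₁)=0.890625, f(m₂)=0.765625, f(m₃)=0.765625, f(m₄)=0.890625, f(m₅)=1.140625, f(m₆)=1.515625, f(m₇)=2.015625, f(m₈)=2.640625.
h·[f(m₁) + f(m₂) + f(m₃) + f(m₄) + f(m₅) + f(m₆) + f(m₇) + f(m₈)] = 0.125·(10.625) = 1.328125.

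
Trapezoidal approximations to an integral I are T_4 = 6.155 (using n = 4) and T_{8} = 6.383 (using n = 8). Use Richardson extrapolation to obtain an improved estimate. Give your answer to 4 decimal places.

R = (4·T_{8} − T_4) / 3 = (4·6.383 − 6.155)/3 = (19.377)/3 = 6.4590.

6.4590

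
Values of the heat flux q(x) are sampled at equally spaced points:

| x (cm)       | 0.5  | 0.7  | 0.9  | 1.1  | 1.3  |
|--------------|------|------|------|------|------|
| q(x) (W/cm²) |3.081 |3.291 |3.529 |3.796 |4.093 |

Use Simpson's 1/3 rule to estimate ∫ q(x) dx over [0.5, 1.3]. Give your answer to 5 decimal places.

2.83867

h = 0.2, n = 4.
(h/3)·[y₀ + 4y₁ + 2y₂ + 4y₃ + y₄] = 0.066667·(42.580) = 2.83867.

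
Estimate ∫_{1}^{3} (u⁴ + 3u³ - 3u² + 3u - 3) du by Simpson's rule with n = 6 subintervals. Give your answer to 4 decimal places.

88.4033

h = (3 − 1)/6 = 0.333333.
Nodes u₀,…,u₆ = 1, 1.333333, 1.666667, 2, 2.333333, 2.666667, 3.
f(u) = u⁴ + 3u³ - 3u² + 3u - 3: f₀=1, f₁=5.938272, f₂=15.271605, f₃=31, f₄=55.419753, f₅=91.123457, f₆=141.
(h/3)·[f₀ + 4f₁ + 2f₂ + 4f₃ + 2f₄ + 4f₅ + f₆] = 0.111111·(795.629630) = 88.4033.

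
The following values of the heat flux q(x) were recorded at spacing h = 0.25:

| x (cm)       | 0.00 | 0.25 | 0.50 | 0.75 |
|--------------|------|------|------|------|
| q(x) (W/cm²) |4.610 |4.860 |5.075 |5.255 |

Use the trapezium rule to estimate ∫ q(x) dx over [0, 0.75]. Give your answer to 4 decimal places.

3.7169

h = 0.25, n = 3.
(h/2)·[y₀ + 2y₁ + 2y₂ + y₃] = 0.125·(29.735) = 3.7169.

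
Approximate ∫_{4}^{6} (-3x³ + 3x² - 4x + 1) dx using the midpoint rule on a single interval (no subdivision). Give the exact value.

M = (b−a)·f(5) = 2·(-319) = -638.

-638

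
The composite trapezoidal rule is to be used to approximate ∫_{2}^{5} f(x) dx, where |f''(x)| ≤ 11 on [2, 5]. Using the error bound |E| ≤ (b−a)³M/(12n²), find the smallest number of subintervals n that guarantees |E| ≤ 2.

Need 297/(12n²) ≤ 2.
n² ≥ 297/(12·2) = 12.375 ⇒ n ≥ 3.5178, so the smallest n is 4.

4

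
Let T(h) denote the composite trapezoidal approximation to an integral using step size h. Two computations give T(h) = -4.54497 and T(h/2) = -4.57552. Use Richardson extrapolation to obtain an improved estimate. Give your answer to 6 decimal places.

-4.585703

R = (4·T(h/2) − T(h)) / 3 = (4·(-4.57552) − (-4.54497))/3 = (-13.75711)/3 = -4.585703.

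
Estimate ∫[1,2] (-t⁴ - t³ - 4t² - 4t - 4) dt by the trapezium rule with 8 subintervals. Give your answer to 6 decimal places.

-29.341919

h = (2 − 1)/8 = 0.125.
Nodes t₀,…,t₈ = 1, 1.125, 1.25, 1.375, 1.5, 1.625, 1.75, 1.875, 2.
f(t) = -t⁴ - t³ - 4t² - 4t - 4: f₀=-14, f₁=-16.588134765625, f₂=-19.64453125, f₃=-23.236572265625, f₄=-27.4375, f₅=-32.326416015625, f₆=-37.98828125, f₇=-44.513916015625, f₈=-52.
(h/2)·[f₀ + 2f₁ + 2f₂ + 2f₃ + 2f₄ + 2f₅ + 2f₆ + 2f₇ + f₈] = 0.0625·(-469.470703125) = -29.341919.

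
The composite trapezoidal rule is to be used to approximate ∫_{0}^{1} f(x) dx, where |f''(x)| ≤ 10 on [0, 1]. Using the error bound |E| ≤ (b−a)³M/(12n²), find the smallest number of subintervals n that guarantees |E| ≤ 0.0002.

Need 10/(12n²) ≤ 0.0002.
n² ≥ 10/(12·0.0002) = 4166.67 ⇒ n ≥ 64.5497, so the smallest n is 65.

65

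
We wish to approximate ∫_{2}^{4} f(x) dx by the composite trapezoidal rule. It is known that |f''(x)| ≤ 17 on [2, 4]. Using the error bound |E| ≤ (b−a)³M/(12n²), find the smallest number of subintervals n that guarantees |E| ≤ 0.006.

Need 136/(12n²) ≤ 0.006.
n² ≥ 136/(12·0.006) = 1888.89 ⇒ n ≥ 43.4613, so the smallest n is 44.

44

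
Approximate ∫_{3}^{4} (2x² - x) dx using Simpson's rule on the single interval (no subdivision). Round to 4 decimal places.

S = (b−a)/6 · [f(3) + 4f(3.5) + f(4)] = 0.166667·[15 + 4·21 + 28] = 21.1667.

21.1667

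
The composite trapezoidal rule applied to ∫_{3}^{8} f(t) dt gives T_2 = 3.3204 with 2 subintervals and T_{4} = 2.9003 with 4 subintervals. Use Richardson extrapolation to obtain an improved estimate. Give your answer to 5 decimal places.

R = (4·T_{4} − T_2) / 3 = (4·2.9003 − 3.3204)/3 = (8.2808)/3 = 2.76027.

2.76027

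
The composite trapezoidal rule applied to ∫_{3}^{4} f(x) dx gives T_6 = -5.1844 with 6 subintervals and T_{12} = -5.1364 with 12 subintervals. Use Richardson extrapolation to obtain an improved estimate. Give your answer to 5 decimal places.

-5.12040

R = (4·T_{12} − T_6) / 3 = (4·(-5.1364) − (-5.1844))/3 = (-15.3612)/3 = -5.12040.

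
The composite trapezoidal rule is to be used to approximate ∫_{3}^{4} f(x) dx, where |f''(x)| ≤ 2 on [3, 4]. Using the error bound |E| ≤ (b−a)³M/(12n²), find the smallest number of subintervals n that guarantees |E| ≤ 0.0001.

41

Need 2/(12n²) ≤ 0.0001.
n² ≥ 2/(12·0.0001) = 1666.67 ⇒ n ≥ 40.8248, so the smallest n is 41.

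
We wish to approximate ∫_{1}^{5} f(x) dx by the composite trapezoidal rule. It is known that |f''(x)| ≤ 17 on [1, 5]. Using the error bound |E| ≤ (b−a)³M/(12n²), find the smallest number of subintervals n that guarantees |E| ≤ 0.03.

55

Need 1088/(12n²) ≤ 0.03.
n² ≥ 1088/(12·0.03) = 3022.22 ⇒ n ≥ 54.9747, so the smallest n is 55.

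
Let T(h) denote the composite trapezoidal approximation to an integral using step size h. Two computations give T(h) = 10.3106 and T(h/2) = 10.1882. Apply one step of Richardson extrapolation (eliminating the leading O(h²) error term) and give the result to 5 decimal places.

R = (4·T(h/2) − T(h)) / 3 = (4·10.1882 − 10.3106)/3 = (30.4422)/3 = 10.14740.

10.14740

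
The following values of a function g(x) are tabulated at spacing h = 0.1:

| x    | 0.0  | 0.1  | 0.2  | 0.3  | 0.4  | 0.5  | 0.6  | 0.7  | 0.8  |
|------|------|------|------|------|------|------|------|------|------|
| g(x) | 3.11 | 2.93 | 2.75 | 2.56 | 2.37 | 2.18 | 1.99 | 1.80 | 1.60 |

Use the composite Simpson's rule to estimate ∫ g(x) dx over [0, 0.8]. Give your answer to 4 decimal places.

1.8937

h = 0.1, n = 8.
(h/3)·[y₀ + 4y₁ + 2y₂ + 4y₃ + 2y₄ + 4y₅ + 2y₆ + 4y₇ + y₈] = 0.033333·(56.81) = 1.8937.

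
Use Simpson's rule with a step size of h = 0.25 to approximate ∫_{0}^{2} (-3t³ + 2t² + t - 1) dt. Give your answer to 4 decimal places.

h = (2 − 0)/8 = 0.25.
Nodes t₀,…,t₈ = 0, 0.25, 0.5, 0.75, 1, 1.25, 1.5, 1.75, 2.
f(t) = -3t³ + 2t² + t - 1: f₀=-1, f₁=-0.671875, f₂=-0.375, f₃=-0.390625, f₄=-1, f₅=-2.484375, f₆=-5.125, f₇=-9.203125, f₈=-15.
(h/3)·[f₀ + 4f₁ + 2f₂ + 4f₃ + 2f₄ + 4f₅ + 2f₆ + 4f₇ + f₈] = 0.083333·(-80) = -6.6667.

-6.6667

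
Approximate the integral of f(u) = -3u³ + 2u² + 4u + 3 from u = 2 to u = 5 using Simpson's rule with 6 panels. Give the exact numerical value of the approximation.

h = (5 − 2)/6 = 0.5.
Nodes u₀,…,u₆ = 2, 2.5, 3, 3.5, 4, 4.5, 5.
f(u) = -3u³ + 2u² + 4u + 3: f₀=-5, f₁=-21.375, f₂=-48, f₃=-87.125, f₄=-141, f₅=-211.875, f₆=-302.
(h/3)·[f₀ + 4f₁ + 2f₂ + 4f₃ + 2f₄ + 4f₅ + f₆] = 0.166667·(-1966.5) = -327.75.

-327.75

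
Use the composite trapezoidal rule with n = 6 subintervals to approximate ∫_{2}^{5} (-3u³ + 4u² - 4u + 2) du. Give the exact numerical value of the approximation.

-340.1875

h = (5 − 2)/6 = 0.5.
Nodes u₀,…,u₆ = 2, 2.5, 3, 3.5, 4, 4.5, 5.
f(u) = -3u³ + 4u² - 4u + 2: f₀=-14, f₁=-29.875, f₂=-55, f₃=-91.625, f₄=-142, f₅=-208.375, f₆=-293.
(h/2)·[f₀ + 2f₁ + 2f₂ + 2f₃ + 2f₄ + 2f₅ + f₆] = 0.25·(-1360.75) = -340.1875.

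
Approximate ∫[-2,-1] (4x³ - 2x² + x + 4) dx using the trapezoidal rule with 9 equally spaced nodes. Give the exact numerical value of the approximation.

h = (-1 − (-2))/8 = 0.125.
Nodes x₀,…,x₈ = -2, -1.875, -1.75, -1.625, -1.5, -1.375, -1.25, -1.125, -1.
f(x) = 4x³ - 2x² + x + 4: f₀=-38, f₁=-31.2734375, f₂=-25.3125, f₃=-20.0703125, f₄=-15.5, f₅=-11.5546875, f₆=-8.1875, f₇=-5.3515625, f₈=-3.
(h/2)·[f₀ + 2f₁ + 2f₂ + 2f₃ + 2f₄ + 2f₅ + 2f₆ + 2f₇ + f₈] = 0.0625·(-275.5) = -17.21875.

-17.21875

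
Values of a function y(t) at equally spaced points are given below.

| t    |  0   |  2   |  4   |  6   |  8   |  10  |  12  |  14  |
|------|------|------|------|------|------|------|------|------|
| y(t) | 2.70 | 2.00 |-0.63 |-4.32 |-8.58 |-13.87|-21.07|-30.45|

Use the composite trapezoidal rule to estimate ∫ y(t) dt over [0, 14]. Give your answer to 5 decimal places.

-120.69000

h = 2, n = 7.
(h/2)·[y₀ + 2y₁ + 2y₂ + 2y₃ + 2y₄ + 2y₅ + 2y₆ + y₇] = 1·(-120.69) = -120.69000.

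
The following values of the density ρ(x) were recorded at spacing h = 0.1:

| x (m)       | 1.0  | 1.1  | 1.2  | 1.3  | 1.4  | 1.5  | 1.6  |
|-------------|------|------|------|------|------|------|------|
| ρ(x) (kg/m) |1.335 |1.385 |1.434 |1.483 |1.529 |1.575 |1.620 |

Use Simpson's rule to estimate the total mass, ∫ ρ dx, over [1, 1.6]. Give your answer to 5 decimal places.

0.88843

h = 0.1, n = 6.
(h/3)·[y₀ + 4y₁ + 2y₂ + 4y₃ + 2y₄ + 4y₅ + y₆] = 0.033333·(26.653) = 0.88843.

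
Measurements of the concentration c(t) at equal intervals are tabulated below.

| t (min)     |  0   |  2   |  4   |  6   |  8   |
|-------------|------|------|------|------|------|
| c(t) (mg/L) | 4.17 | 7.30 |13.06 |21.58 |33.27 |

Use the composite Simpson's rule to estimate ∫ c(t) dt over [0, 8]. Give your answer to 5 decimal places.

h = 2, n = 4.
(h/3)·[y₀ + 4y₁ + 2y₂ + 4y₃ + y₄] = 0.666667·(179.08) = 119.38667.

119.38667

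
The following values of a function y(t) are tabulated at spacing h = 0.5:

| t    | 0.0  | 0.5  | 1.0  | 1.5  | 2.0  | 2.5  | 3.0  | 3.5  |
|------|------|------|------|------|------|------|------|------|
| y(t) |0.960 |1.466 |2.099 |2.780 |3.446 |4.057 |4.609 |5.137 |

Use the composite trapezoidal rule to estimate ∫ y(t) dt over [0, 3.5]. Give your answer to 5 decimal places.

h = 0.5, n = 7.
(h/2)·[y₀ + 2y₁ + 2y₂ + 2y₃ + 2y₄ + 2y₅ + 2y₆ + y₇] = 0.25·(43.011) = 10.75275.

10.75275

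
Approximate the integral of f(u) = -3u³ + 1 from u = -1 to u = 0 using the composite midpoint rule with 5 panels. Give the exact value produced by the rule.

1.735

h = (0 − (-1))/5 = 0.2.
Midpoints m₁,…,m₅ = -0.9, -0.7, -0.5, -0.3, -0.1.
f(m₁)=3.187, f(m₂)=2.029, f(m₃)=1.375, f(m₄)=1.081, f(m₅)=1.003.
h·[f(m₁) + f(m₂) + f(m₃) + f(m₄) + f(m₅)] = 0.2·(8.675) = 1.735.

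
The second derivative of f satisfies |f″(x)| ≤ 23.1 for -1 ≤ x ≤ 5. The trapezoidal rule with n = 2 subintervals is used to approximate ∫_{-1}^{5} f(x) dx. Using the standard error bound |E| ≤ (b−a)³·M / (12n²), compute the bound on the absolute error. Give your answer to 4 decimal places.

|E| ≤ (6)³·23.1 / (12·2²) = 4989.6/48 = 103.9500.

103.9500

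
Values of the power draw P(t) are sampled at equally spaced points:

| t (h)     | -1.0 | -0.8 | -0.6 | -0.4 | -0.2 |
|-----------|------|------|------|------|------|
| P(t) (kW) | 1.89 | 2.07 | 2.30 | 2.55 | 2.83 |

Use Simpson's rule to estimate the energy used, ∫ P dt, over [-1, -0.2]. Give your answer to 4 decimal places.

h = 0.2, n = 4.
(h/3)·[y₀ + 4y₁ + 2y₂ + 4y₃ + y₄] = 0.066667·(27.80) = 1.8533.

1.8533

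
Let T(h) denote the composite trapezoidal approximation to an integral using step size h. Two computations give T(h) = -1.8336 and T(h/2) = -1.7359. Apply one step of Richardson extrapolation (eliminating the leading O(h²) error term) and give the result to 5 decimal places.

R = (4·T(h/2) − T(h)) / 3 = (4·(-1.7359) − (-1.8336))/3 = (-5.1100)/3 = -1.70333.

-1.70333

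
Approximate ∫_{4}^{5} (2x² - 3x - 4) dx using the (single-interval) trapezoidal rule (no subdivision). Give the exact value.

T = (b−a)/2 · [f(4) + f(5)] = 0.5·[16 + 31] = 23.5.

23.5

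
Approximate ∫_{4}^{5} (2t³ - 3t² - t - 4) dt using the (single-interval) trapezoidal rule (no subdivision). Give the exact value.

T = (b−a)/2 · [f(4) + f(5)] = 0.5·[72 + 166] = 119.

119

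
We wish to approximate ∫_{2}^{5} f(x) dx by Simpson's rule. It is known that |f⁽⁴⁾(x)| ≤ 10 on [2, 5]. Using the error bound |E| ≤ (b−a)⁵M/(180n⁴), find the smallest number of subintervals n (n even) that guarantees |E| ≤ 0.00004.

26

Need 2430/(180n⁴) ≤ 0.00004.
n⁴ ≥ 2430/(180·0.00004) = 337500 ⇒ n ≥ 24.1029, so the smallest even n is 26. (n must be even for Simpson's rule.)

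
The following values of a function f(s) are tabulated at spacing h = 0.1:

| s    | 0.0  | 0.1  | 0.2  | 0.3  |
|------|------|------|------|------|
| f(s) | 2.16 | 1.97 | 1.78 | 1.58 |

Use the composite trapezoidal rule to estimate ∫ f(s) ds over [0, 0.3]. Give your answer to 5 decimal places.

0.56200

h = 0.1, n = 3.
(h/2)·[y₀ + 2y₁ + 2y₂ + y₃] = 0.05·(11.24) = 0.56200.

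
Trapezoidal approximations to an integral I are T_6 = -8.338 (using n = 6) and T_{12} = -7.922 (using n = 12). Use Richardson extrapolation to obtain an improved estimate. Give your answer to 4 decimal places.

-7.7833

R = (4·T_{12} − T_6) / 3 = (4·(-7.922) − (-8.338))/3 = (-23.350)/3 = -7.7833.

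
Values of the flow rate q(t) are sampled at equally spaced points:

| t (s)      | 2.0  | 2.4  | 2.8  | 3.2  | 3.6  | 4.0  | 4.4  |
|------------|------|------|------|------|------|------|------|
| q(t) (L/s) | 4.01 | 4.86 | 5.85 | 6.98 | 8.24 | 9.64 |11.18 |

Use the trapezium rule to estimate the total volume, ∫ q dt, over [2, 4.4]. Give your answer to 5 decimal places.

17.26600

h = 0.4, n = 6.
(h/2)·[y₀ + 2y₁ + 2y₂ + 2y₃ + 2y₄ + 2y₅ + y₆] = 0.2·(86.33) = 17.26600.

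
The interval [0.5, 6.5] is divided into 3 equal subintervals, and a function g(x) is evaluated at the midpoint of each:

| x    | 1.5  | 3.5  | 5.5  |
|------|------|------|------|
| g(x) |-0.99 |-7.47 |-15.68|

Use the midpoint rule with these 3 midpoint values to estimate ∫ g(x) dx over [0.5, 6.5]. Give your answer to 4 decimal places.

-48.2800

h = 2, n = 3.
h·[y(m₁) + y(m₂) + y(m₃)] = 2·(-24.14) = -48.2800.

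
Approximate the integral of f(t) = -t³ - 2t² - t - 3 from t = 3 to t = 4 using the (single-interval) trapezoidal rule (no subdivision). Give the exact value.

T = (b−a)/2 · [f(3) + f(4)] = 0.5·[(-51) + (-103)] = -77.

-77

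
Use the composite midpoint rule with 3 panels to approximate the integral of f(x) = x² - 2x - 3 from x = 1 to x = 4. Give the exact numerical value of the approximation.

-3.25

h = (4 − 1)/3 = 1.
Midpoints m₁,…,m₃ = 1.5, 2.5, 3.5.
f(m₁)=-3.75, f(m₂)=-1.75, f(m₃)=2.25.
h·[f(m₁) + f(m₂) + f(m₃)] = 1·(-3.25) = -3.25.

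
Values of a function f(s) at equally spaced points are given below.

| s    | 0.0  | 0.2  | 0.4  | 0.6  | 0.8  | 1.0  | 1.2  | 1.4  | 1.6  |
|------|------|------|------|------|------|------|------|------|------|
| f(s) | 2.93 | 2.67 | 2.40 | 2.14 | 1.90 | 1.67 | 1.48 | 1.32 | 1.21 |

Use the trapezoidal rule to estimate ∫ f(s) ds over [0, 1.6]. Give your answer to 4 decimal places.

3.1300

h = 0.2, n = 8.
(h/2)·[y₀ + 2y₁ + 2y₂ + 2y₃ + 2y₄ + 2y₅ + 2y₆ + 2y₇ + y₈] = 0.1·(31.30) = 3.1300.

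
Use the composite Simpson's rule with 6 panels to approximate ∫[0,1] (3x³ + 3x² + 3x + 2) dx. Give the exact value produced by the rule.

h = (1 − 0)/6 = 0.166667.
Nodes x₀,…,x₆ = 0, 0.166667, 0.333333, 0.5, 0.666667, 0.833333, 1.
f(x) = 3x³ + 3x² + 3x + 2: f₀=2, f₁=2.597222, f₂=3.444444, f₃=4.625, f₄=6.222222, f₅=8.319444, f₆=11.
(h/3)·[f₀ + 4f₁ + 2f₂ + 4f₃ + 2f₄ + 4f₅ + f₆] = 0.055556·(94.5) = 5.25.

5.25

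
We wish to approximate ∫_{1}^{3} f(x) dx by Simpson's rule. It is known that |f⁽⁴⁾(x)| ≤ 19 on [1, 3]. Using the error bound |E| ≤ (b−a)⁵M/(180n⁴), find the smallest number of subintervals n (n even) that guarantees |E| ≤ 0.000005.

30

Need 608/(180n⁴) ≤ 0.000005.
n⁴ ≥ 608/(180·0.000005) = 675556 ⇒ n ≥ 28.6692, so the smallest even n is 30. (n must be even for Simpson's rule.)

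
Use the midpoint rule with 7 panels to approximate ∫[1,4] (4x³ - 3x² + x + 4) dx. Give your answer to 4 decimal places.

210.2602

h = (4 − 1)/7 = 0.428571.
Midpoints m₁,…,m₇ = 1.214286, 1.642857, 2.071429, 2.5, 2.928571, 3.357143, 3.785714.
f(m₁)=7.952624, f(m₂)=15.282070, f(m₃)=28.751458, f(m₄)=50.25, f(m₅)=81.666910, f(m₆)=124.891399, f(m₇)=181.812682.
h·[f(m₁) + f(m₂) + f(m₃) + f(m₄) + f(m₅) + f(m₆) + f(m₇)] = 0.428571·(490.607143) = 210.2602.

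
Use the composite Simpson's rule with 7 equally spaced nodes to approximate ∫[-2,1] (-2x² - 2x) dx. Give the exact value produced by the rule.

-3

h = (1 − (-2))/6 = 0.5.
Nodes x₀,…,x₆ = -2, -1.5, -1, -0.5, 0, 0.5, 1.
f(x) = -2x² - 2x: f₀=-4, f₁=-1.5, f₂=0, f₃=0.5, f₄=0, f₅=-1.5, f₆=-4.
(h/3)·[f₀ + 4f₁ + 2f₂ + 4f₃ + 2f₄ + 4f₅ + f₆] = 0.166667·(-18) = -3.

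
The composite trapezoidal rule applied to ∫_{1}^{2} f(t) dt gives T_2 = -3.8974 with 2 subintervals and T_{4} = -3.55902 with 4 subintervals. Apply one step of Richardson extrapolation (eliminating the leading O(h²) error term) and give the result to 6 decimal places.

-3.446227

R = (4·T_{4} − T_2) / 3 = (4·(-3.55902) − (-3.8974))/3 = (-10.33868)/3 = -3.446227.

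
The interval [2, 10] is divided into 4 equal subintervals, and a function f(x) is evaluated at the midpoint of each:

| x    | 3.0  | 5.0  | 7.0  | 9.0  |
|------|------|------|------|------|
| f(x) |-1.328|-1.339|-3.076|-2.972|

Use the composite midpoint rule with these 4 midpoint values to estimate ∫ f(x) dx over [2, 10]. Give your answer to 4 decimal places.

h = 2, n = 4.
h·[y(m₁) + y(m₂) + y(m₃) + y(m₄)] = 2·(-8.715) = -17.4300.

-17.4300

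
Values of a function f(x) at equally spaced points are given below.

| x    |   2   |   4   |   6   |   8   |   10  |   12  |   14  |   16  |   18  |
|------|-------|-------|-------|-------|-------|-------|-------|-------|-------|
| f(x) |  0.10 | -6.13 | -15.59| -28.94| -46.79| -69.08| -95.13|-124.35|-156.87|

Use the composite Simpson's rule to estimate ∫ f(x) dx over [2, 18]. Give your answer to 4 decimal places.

h = 2, n = 8.
(h/3)·[y₀ + 4y₁ + 2y₂ + 4y₃ + 2y₄ + 4y₅ + 2y₆ + 4y₇ + y₈] = 0.666667·(-1385.79) = -923.8600.

-923.8600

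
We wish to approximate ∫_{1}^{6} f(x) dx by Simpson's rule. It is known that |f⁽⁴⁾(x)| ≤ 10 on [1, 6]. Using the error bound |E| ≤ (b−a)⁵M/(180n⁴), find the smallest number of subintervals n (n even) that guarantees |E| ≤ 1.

Need 31250/(180n⁴) ≤ 1.
n⁴ ≥ 31250/(180·1) = 173.611 ⇒ n ≥ 3.6299, so the smallest even n is 4. (n must be even for Simpson's rule.)

4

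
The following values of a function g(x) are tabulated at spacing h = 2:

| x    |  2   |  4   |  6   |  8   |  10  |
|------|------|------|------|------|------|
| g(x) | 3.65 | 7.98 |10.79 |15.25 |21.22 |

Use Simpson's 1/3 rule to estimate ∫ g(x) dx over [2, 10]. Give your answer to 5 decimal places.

h = 2, n = 4.
(h/3)·[y₀ + 4y₁ + 2y₂ + 4y₃ + y₄] = 0.666667·(139.37) = 92.91333.

92.91333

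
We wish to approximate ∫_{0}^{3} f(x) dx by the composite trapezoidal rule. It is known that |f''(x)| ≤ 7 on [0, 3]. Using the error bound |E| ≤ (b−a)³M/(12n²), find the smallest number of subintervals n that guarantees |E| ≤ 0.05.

18

Need 189/(12n²) ≤ 0.05.
n² ≥ 189/(12·0.05) = 315 ⇒ n ≥ 17.7482, so the smallest n is 18.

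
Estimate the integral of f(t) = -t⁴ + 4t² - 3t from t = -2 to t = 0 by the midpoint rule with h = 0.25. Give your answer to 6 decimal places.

h = (0 − (-2))/8 = 0.25.
Midpoints m₁,…,m₈ = -1.875, -1.625, -1.375, -1.125, -0.875, -0.625, -0.375, -0.125.
f(m₁)=7.327880859375, f(m₂)=8.464599609375, f(m₃)=8.113037109375, f(m₄)=6.835693359375, f(m₅)=5.101318359375, f(m₆)=3.284912109375, f(m₇)=1.667724609375, f(m₈)=0.437255859375.
h·[f(m₁) + f(m₂) + f(m₃) + f(m₄) + f(m₅) + f(m₆) + f(m₇) + f(m₈)] = 0.25·(41.232421875) = 10.308105.

10.308105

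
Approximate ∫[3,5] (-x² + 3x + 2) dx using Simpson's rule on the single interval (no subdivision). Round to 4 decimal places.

S = (b−a)/6 · [f(3) + 4f(4) + f(5)] = 0.333333·[2 + 4·(-2) + (-8)] = -4.6667.

-4.6667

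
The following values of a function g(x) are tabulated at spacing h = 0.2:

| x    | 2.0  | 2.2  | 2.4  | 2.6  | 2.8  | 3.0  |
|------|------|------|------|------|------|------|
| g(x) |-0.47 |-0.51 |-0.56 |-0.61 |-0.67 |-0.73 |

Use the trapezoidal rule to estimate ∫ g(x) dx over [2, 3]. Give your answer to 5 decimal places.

-0.59000

h = 0.2, n = 5.
(h/2)·[y₀ + 2y₁ + 2y₂ + 2y₃ + 2y₄ + y₅] = 0.1·(-5.90) = -0.59000.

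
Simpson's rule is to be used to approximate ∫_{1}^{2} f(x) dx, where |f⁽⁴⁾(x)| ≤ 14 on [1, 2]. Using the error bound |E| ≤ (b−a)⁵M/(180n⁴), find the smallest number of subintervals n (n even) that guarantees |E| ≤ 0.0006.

Need 14/(180n⁴) ≤ 0.0006.
n⁴ ≥ 14/(180·0.0006) = 129.63 ⇒ n ≥ 3.3742, so the smallest even n is 4. (n must be even for Simpson's rule.)

4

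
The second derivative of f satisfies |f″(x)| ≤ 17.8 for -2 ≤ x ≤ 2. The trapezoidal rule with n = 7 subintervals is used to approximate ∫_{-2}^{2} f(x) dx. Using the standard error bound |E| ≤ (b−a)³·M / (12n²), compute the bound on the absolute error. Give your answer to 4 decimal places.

|E| ≤ (4)³·17.8 / (12·7²) = 1139.2/588 = 1.9374.

1.9374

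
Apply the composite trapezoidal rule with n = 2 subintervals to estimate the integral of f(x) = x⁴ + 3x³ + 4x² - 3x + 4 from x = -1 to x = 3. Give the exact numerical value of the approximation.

220

h = (3 − (-1))/2 = 2.
Nodes x₀,…,x₂ = -1, 1, 3.
f(x) = x⁴ + 3x³ + 4x² - 3x + 4: f₀=9, f₁=9, f₂=193.
(h/2)·[f₀ + 2f₁ + f₂] = 1·(220) = 220.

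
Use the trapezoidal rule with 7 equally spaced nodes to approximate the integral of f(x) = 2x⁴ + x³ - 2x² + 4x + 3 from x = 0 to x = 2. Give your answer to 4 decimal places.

h = (2 − 0)/6 = 0.333333.
Nodes x₀,…,x₆ = 0, 0.333333, 0.666667, 1, 1.333333, 1.666667, 2.
f(x) = 2x⁴ + x³ - 2x² + 4x + 3: f₀=3, f₁=4.172840, f₂=5.469136, f₃=8, f₄=13.469136, f₅=24.172840, f₆=43.
(h/2)·[f₀ + 2f₁ + 2f₂ + 2f₃ + 2f₄ + 2f₅ + f₆] = 0.166667·(156.567901) = 26.0947.

26.0947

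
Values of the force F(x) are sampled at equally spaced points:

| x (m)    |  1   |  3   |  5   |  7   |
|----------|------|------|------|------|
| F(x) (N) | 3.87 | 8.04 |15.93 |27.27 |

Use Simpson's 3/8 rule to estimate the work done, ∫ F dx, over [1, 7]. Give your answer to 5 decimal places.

h = 2, n = 3.
(3h/8)·[y₀ + 3y₁ + 3y₂ + y₃] = 0.75·(103.05) = 77.28750.

77.28750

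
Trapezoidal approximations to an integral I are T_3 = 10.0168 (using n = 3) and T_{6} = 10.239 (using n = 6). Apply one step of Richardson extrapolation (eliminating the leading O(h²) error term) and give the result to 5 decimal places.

10.31307

R = (4·T_{6} − T_3) / 3 = (4·10.239 − 10.0168)/3 = (30.9392)/3 = 10.31307.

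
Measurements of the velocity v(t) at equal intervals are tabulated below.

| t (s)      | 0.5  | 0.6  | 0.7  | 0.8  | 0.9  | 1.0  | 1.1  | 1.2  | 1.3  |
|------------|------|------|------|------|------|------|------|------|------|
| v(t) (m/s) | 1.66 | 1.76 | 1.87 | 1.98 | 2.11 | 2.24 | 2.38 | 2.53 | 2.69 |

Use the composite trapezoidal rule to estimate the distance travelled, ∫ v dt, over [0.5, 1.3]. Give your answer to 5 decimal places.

1.70450

h = 0.1, n = 8.
(h/2)·[y₀ + 2y₁ + 2y₂ + 2y₃ + 2y₄ + 2y₅ + 2y₆ + 2y₇ + y₈] = 0.05·(34.09) = 1.70450.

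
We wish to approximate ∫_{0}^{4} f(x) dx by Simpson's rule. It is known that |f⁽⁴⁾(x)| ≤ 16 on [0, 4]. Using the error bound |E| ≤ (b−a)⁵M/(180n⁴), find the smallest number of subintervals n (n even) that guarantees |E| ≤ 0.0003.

Need 16384/(180n⁴) ≤ 0.0003.
n⁴ ≥ 16384/(180·0.0003) = 303407 ⇒ n ≥ 23.4696, so the smallest even n is 24. (n must be even for Simpson's rule.)

24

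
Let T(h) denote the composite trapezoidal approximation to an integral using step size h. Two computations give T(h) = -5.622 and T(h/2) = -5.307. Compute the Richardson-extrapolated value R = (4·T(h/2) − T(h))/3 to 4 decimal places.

R = (4·T(h/2) − T(h)) / 3 = (4·(-5.307) − (-5.622))/3 = (-15.606)/3 = -5.2020.

-5.2020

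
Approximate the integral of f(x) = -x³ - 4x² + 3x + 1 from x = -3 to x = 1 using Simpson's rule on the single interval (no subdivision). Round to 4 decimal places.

S = (b−a)/6 · [f(-3) + 4f(-1) + f(1)] = 0.666667·[(-17) + 4·(-5) + (-1)] = -25.3333.

-25.3333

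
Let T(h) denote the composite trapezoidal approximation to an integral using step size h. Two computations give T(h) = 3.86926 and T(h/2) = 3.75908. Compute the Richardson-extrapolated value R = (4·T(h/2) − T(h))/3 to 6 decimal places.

3.722353

R = (4·T(h/2) − T(h)) / 3 = (4·3.75908 − 3.86926)/3 = (11.16706)/3 = 3.722353.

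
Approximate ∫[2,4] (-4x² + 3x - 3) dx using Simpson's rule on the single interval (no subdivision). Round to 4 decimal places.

-62.6667

S = (b−a)/6 · [f(2) + 4f(3) + f(4)] = 0.333333·[(-13) + 4·(-30) + (-55)] = -62.6667.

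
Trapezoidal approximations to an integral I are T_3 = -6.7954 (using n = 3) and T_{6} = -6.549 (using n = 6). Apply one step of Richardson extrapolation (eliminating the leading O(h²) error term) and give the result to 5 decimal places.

-6.46687

R = (4·T_{6} − T_3) / 3 = (4·(-6.549) − (-6.7954))/3 = (-19.4006)/3 = -6.46687.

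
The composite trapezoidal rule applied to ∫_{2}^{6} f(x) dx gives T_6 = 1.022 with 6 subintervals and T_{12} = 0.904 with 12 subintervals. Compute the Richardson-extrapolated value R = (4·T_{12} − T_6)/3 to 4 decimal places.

0.8647

R = (4·T_{12} − T_6) / 3 = (4·0.904 − 1.022)/3 = (2.594)/3 = 0.8647.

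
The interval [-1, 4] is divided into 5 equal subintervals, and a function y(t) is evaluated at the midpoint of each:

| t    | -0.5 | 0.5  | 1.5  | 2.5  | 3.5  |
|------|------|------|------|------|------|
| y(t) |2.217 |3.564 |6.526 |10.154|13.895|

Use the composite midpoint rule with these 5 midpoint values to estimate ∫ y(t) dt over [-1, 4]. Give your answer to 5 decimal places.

h = 1, n = 5.
h·[y(m₁) + y(m₂) + y(m₃) + y(m₄) + y(m₅)] = 1·(36.356) = 36.35600.

36.35600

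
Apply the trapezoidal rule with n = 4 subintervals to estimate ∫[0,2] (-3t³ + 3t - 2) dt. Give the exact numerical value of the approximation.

h = (2 − 0)/4 = 0.5.
Nodes t₀,…,t₄ = 0, 0.5, 1, 1.5, 2.
f(t) = -3t³ + 3t - 2: f₀=-2, f₁=-0.875, f₂=-2, f₃=-7.625, f₄=-20.
(h/2)·[f₀ + 2f₁ + 2f₂ + 2f₃ + f₄] = 0.25·(-43) = -10.75.

-10.75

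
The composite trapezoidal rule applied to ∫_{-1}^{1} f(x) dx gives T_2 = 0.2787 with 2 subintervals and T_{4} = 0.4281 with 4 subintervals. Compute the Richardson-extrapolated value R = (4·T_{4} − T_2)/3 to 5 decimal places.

R = (4·T_{4} − T_2) / 3 = (4·0.4281 − 0.2787)/3 = (1.4337)/3 = 0.47790.

0.47790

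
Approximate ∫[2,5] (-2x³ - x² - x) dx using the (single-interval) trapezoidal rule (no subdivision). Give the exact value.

T = (b−a)/2 · [f(2) + f(5)] = 1.5·[(-22) + (-280)] = -453.

-453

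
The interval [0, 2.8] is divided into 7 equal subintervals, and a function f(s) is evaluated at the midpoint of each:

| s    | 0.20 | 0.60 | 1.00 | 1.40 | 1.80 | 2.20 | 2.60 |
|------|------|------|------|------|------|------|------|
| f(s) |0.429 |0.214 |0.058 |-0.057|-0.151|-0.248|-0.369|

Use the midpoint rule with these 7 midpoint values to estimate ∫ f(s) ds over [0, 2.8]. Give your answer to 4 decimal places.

-0.0496

h = 0.4, n = 7.
h·[y(m₁) + y(m₂) + y(m₃) + y(m₄) + y(m₅) + y(m₆) + y(m₇)] = 0.4·(-0.124) = -0.0496.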